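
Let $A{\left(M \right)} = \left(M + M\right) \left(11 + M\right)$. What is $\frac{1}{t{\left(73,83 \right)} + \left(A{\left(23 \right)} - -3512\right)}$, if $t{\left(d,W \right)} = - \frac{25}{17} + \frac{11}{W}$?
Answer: $\frac{1411}{7160348} \approx 0.00019706$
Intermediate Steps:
$A{\left(M \right)} = 2 M \left(11 + M\right)$
$t{\left(d,W \right)} = - \frac{25}{17} + \frac{11}{W}$ ($t{\left(d,W \right)} = \left(-25\right) \frac{1}{17} + \frac{11}{W} = - \frac{25}{17} + \frac{11}{W}$)
$\frac{1}{t{\left(73,83 \right)} + \left(A{\left(23 \right)} - -3512\right)} = \frac{1}{\left(- \frac{25}{17} + \frac{11}{83}\right) + \left(2 \cdot 23 \left(11 + 23\right) - -3512\right)} = \frac{1}{\left(- \frac{25}{17} + 11 \cdot \frac{1}{83}\right) + \left(2 \cdot 23 \cdot 34 + 3512\right)} = \frac{1}{\left(- \frac{25}{17} + \frac{11}{83}\right) + \left(1564 + 3512\right)} = \frac{1}{- \frac{1888}{1411} + 5076} = \frac{1}{\frac{7160348}{1411}} = \frac{1411}{7160348}$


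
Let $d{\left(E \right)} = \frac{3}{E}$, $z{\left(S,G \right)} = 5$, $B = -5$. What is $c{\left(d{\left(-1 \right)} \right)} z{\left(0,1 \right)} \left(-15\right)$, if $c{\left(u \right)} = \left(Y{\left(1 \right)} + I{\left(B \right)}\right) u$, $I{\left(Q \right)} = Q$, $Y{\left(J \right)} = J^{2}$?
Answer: $-900$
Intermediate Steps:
$c{\left(u \right)} = - 4 u$ ($c{\left(u \right)} = \left(1^{2} - 5\right) u = \left(1 - 5\right) u = - 4 u$)
$c{\left(d{\left(-1 \right)} \right)} z{\left(0,1 \right)} \left(-15\right) = - 4 \frac{3}{-1} \cdot 5 \left(-15\right) = - 4 \cdot 3 \left(-1\right) \left(-75\right) = \left(-4\right) \left(-3\right) \left(-75\right) = 12 \left(-75\right) = -900$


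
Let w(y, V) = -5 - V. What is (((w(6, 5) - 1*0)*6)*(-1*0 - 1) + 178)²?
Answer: 56644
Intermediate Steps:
(((w(6, 5) - 1*0)*6)*(-1*0 - 1) + 178)² = ((((-5 - 1*5) - 1*0)*6)*(-1*0 - 1) + 178)² = ((((-5 - 5) + 0)*6)*(0 - 1) + 178)² = (((-10 + 0)*6)*(-1) + 178)² = (-10*6*(-1) + 178)² = (-60*(-1) + 178)² = (60 + 178)² = 238² = 56644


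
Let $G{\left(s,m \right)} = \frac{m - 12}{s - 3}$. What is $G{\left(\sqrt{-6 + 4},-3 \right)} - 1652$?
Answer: $- \frac{18127}{11} + \frac{15 i \sqrt{2}}{11} \approx -1647.9 + 1.9285 i$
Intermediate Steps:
$G{\left(s,m \right)} = \frac{-12 + m}{-3 + s}$
$G{\left(\sqrt{-6 + 4},-3 \right)} - 1652 = \frac{-12 - 3}{-3 + \sqrt{-6 + 4}} - 1652 = \frac{1}{-3 + \sqrt{-2}} \left(-15\right) - 1652 = \frac{1}{-3 + i \sqrt{2}} \left(-15\right) - 1652 = - \frac{15}{-3 + i \sqrt{2}} - 1652 = -1652 - \frac{15}{-3 + i \sqrt{2}}$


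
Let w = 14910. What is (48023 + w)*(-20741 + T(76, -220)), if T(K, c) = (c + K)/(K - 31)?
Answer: -6527473693/5 ≈ -1.3055e+9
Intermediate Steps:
T(K, c) = (K + c)/(-31 + K)
(48023 + w)*(-20741 + T(76, -220)) = (48023 + 14910)*(-20741 + (76 - 220)/(-31 + 76)) = 62933*(-20741 - 144/45) = 62933*(-20741 + (1/45)*(-144)) = 62933*(-20741 - 16/5) = 62933*(-103721/5) = -6527473693/5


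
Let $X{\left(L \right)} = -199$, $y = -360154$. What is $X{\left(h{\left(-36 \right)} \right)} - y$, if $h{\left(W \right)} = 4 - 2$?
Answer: $359955$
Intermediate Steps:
$h{\left(W \right)} = 2$ ($h{\left(W \right)} = 4 - 2 = 2$)
$X{\left(h{\left(-36 \right)} \right)} - y = -199 - -360154 = -199 + 360154 = 359955$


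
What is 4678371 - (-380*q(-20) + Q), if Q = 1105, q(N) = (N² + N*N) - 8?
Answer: 4978226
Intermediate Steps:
q(N) = -8 + 2*N² (q(N) = (N² + N²) - 8 = 2*N² - 8 = -8 + 2*N²)
4678371 - (-380*q(-20) + Q) = 4678371 - (-380*(-8 + 2*(-20)²) + 1105) = 4678371 - (-380*(-8 + 2*400) + 1105) = 4678371 - (-380*(-8 + 800) + 1105) = 4678371 - (-380*792 + 1105) = 4678371 - (-300960 + 1105) = 4678371 - 1*(-299855) = 4678371 + 299855 = 4978226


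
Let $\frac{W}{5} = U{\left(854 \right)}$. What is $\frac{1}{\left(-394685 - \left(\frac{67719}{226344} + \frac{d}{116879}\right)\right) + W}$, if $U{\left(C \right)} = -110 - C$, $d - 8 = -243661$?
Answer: $- \frac{8818286792}{3522933920016083} \approx -2.5031 \cdot 10^{-6}$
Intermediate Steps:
$d = -243653$ ($d = 8 - 243661 = -243653$)
$W = -4820$ ($W = 5 \left(-110 - 854\right) = 5 \left(-964\right) = -4820$)
$\frac{1}{\left(-394685 - \left(\frac{67719}{226344} + \frac{d}{116879}\right)\right) + W} = \frac{1}{\left(-394685 - \left(\frac{67719}{226344} - \frac{243653}{116879}\right)\right) - 4820} = \frac{1}{\left(-394685 - \left(67719 \cdot \frac{1}{226344} - \frac{243653}{116879}\right)\right) - 4820} = \frac{1}{\left(-394685 - \left(\frac{22573}{75448} - \frac{243653}{116879}\right)\right) - 4820} = \frac{1}{\left(-394685 - - \frac{15744821877}{8818286792}\right) - 4820} = \frac{1}{\left(-394685 + \frac{15744821877}{8818286792}\right) - 4820} = \frac{1}{- \frac{3480429777678643}{8818286792} - 4820} = \frac{1}{- \frac{3522933920016083}{8818286792}} = - \frac{8818286792}{3522933920016083}$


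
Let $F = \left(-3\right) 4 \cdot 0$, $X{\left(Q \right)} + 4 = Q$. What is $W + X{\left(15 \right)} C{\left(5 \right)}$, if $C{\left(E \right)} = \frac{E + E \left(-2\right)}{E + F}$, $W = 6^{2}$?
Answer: $25$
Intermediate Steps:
$X{\left(Q \right)} = -4 + Q$
$W = 36$
$F = 0$ ($F = \left(-12\right) 0 = 0$)
$C{\left(E \right)} = -1$ ($C{\left(E \right)} = \frac{E + E \left(-2\right)}{E + 0} = \frac{E - 2 E}{E} = \frac{\left(-1\right) E}{E} = -1$)
$W + X{\left(15 \right)} C{\left(5 \right)} = 36 + \left(-4 + 15\right) \left(-1\right) = 36 + 11 \left(-1\right) = 36 - 11 = 25$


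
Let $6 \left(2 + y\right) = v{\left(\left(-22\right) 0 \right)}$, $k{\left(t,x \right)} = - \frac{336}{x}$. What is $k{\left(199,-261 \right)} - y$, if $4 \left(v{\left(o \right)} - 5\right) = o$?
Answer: $\frac{427}{174} \approx 2.454$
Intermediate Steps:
$v{\left(o \right)} = 5 + \frac{o}{4}$
$y = - \frac{7}{6}$ ($y = -2 + \frac{5 + \frac{\left(-22\right) 0}{4}}{6} = -2 + \frac{5 + \frac{1}{4} \cdot 0}{6} = -2 + \frac{5 + 0}{6} = -2 + \frac{1}{6} \cdot 5 = -2 + \frac{5}{6} = - \frac{7}{6} \approx -1.1667$)
$k{\left(199,-261 \right)} - y = - \frac{336}{-261} - - \frac{7}{6} = \left(-336\right) \left(- \frac{1}{261}\right) + \frac{7}{6} = \frac{112}{87} + \frac{7}{6} = \frac{427}{174}$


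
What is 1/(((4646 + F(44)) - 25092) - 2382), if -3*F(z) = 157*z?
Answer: -3/75392 ≈ -3.9792e-5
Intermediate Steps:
F(z) = -157*z/3
1/(((4646 + F(44)) - 25092) - 2382) = 1/(((4646 - 157/3*44) - 25092) - 2382) = 1/(((4646 - 6908/3) - 25092) - 2382) = 1/((7030/3 - 25092) - 2382) = 1/(-68246/3 - 2382) = 1/(-75392/3) = -3/75392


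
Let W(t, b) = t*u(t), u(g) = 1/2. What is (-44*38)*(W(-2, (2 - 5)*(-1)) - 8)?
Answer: 15048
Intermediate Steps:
u(g) = ½
W(t, b) = t/2 (W(t, b) = t*(½) = t/2)
(-44*38)*(W(-2, (2 - 5)*(-1)) - 8) = (-44*38)*((½)*(-2) - 8) = -1672*(-1 - 8) = -1672*(-9) = 15048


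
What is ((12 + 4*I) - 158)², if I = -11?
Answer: 36100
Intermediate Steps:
((12 + 4*I) - 158)² = ((12 + 4*(-11)) - 158)² = ((12 - 44) - 158)² = (-32 - 158)² = (-190)² = 36100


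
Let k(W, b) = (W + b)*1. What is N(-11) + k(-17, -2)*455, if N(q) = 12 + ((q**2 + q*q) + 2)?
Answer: -8389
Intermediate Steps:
k(W, b) = W + b
N(q) = 14 + 2*q**2 (N(q) = 12 + ((q**2 + q**2) + 2) = 12 + (2*q**2 + 2) = 12 + (2 + 2*q**2) = 14 + 2*q**2)
N(-11) + k(-17, -2)*455 = (14 + 2*(-11)**2) + (-17 - 2)*455 = (14 + 2*121) - 19*455 = (14 + 242) - 8645 = 256 - 8645 = -8389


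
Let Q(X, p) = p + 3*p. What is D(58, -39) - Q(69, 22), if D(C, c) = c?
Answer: -127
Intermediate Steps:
Q(X, p) = 4*p
D(58, -39) - Q(69, 22) = -39 - 4*22 = -39 - 1*88 = -39 - 88 = -127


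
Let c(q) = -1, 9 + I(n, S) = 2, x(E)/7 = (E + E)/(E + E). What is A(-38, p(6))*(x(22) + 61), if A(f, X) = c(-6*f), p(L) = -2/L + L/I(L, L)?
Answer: -68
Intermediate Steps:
x(E) = 7 (x(E) = 7*((E + E)/(E + E)) = 7*((2*E)/((2*E))) = 7*((2*E)*(1/(2*E))) = 7*1 = 7)
I(n, S) = -7 (I(n, S) = -9 + 2 = -7)
p(L) = -2/L - L/7 (p(L) = -2/L + L/(-7) = -2/L + L*(-⅐) = -2/L - L/7)
A(f, X) = -1
A(-38, p(6))*(x(22) + 61) = -(7 + 61) = -1*68 = -68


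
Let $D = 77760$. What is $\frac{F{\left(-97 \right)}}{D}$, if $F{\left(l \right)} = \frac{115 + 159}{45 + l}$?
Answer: $- \frac{137}{2021760} \approx -6.7763 \cdot 10^{-5}$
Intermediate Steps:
$F{\left(l \right)} = \frac{274}{45 + l}$
$\frac{F{\left(-97 \right)}}{D} = \frac{274 \frac{1}{45 - 97}}{77760} = \frac{274}{-52} \cdot \frac{1}{77760} = 274 \left(- \frac{1}{52}\right) \frac{1}{77760} = \left(- \frac{137}{26}\right) \frac{1}{77760} = - \frac{137}{2021760}$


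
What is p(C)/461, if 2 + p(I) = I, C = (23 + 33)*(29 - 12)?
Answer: 950/461 ≈ 2.0607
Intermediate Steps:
C = 952 (C = 56*17 = 952)
p(I) = -2 + I
p(C)/461 = (-2 + 952)/461 = 950*(1/461) = 950/461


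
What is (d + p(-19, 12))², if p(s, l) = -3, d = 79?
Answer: 5776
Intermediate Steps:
(d + p(-19, 12))² = (79 - 3)² = 76² = 5776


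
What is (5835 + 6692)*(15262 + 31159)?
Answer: 581515867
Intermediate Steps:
(5835 + 6692)*(15262 + 31159) = 12527*46421 = 581515867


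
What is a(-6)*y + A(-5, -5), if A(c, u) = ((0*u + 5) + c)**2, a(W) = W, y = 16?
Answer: -96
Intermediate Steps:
A(c, u) = (5 + c)**2 (A(c, u) = ((0 + 5) + c)**2 = (5 + c)**2)
a(-6)*y + A(-5, -5) = -6*16 + (5 - 5)**2 = -96 + 0**2 = -96 + 0 = -96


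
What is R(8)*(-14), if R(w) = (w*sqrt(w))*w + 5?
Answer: -70 - 1792*sqrt(2) ≈ -2604.3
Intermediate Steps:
R(w) = 5 + w**(5/2) (R(w) = w**(3/2)*w + 5 = w**(5/2) + 5 = 5 + w**(5/2))
R(8)*(-14) = (5 + 8**(5/2))*(-14) = (5 + 128*sqrt(2))*(-14) = -70 - 1792*sqrt(2)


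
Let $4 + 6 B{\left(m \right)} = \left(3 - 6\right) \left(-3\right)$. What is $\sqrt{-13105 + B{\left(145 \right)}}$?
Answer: $\frac{5 i \sqrt{18870}}{6} \approx 114.47 i$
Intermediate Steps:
$B{\left(m \right)} = \frac{5}{6}$ ($B{\left(m \right)} = - \frac{2}{3} + \frac{\left(3 - 6\right) \left(-3\right)}{6} = - \frac{2}{3} + \frac{\left(-3\right) \left(-3\right)}{6} = - \frac{2}{3} + \frac{1}{6} \cdot 9 = - \frac{2}{3} + \frac{3}{2} = \frac{5}{6}$)
$\sqrt{-13105 + B{\left(145 \right)}} = \sqrt{-13105 + \frac{5}{6}} = \sqrt{- \frac{78625}{6}} = \frac{5 i \sqrt{18870}}{6}$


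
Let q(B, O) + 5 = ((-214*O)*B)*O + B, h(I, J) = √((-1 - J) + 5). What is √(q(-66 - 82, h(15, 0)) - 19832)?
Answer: √106703 ≈ 326.65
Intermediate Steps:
h(I, J) = √(4 - J)
q(B, O) = -5 + B - 214*B*O² (q(B, O) = -5 + (((-214*O)*B)*O + B) = -5 + ((-214*B*O)*O + B) = -5 + (-214*B*O² + B) = -5 + (B - 214*B*O²) = -5 + B - 214*B*O²)
√(q(-66 - 82, h(15, 0)) - 19832) = √((-5 + (-66 - 82) - 214*(-66 - 82)*(√(4 - 1*0))²) - 19832) = √((-5 - 148 - 214*(-148)*(√(4 + 0))²) - 19832) = √((-5 - 148 - 214*(-148)*(√4)²) - 19832) = √((-5 - 148 - 214*(-148)*2²) - 19832) = √((-5 - 148 - 214*(-148)*4) - 19832) = √((-5 - 148 + 126688) - 19832) = √(126535 - 19832) = √106703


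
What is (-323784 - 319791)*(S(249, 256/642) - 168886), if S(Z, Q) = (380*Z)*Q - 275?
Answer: 9050664087525/107 ≈ 8.4586e+10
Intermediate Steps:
S(Z, Q) = -275 + 380*Q*Z (S(Z, Q) = 380*Q*Z - 275 = -275 + 380*Q*Z)
(-323784 - 319791)*(S(249, 256/642) - 168886) = (-323784 - 319791)*((-275 + 380*(256/642)*249) - 168886) = -643575*((-275 + 380*(256*(1/642))*249) - 168886) = -643575*((-275 + 380*(128/321)*249) - 168886) = -643575*((-275 + 4037120/107) - 168886) = -643575*(4007695/107 - 168886) = -643575*(-14063107/107) = 9050664087525/107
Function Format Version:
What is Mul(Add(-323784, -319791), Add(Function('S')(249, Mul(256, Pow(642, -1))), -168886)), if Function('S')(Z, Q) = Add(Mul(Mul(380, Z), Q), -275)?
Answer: Rational(9050664087525, 107) ≈ 8.4586e+10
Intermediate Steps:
Function('S')(Z, Q) = Add(-275, Mul(380, Q, Z)) (Function('S')(Z, Q) = Add(Mul(380, Q, Z), -275) = Add(-275, Mul(380, Q, Z)))
Mul(Add(-323784, -319791), Add(Function('S')(249, Mul(256, Pow(642, -1))), -168886)) = Mul(Add(-323784, -319791), Add(Add(-275, Mul(380, Mul(256, Pow(642, -1)), 249)), -168886)) = Mul(-643575, Add(Add(-275, Mul(380, Mul(256, Rational(1, 642)), 249)), -168886)) = Mul(-643575, Add(Add(-275, Mul(380, Rational(128, 321), 249)), -168886)) = Mul(-643575, Add(Add(-275, Rational(4037120, 107)), -168886)) = Mul(-643575, Add(Rational(4007695, 107), -168886)) = Mul(-643575, Rational(-14063107, 107)) = Rational(9050664087525, 107)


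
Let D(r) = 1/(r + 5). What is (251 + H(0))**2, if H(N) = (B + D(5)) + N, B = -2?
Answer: 6205081/100 ≈ 62051.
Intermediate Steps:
D(r) = 1/(5 + r)
H(N) = -19/10 + N (H(N) = (-2 + 1/(5 + 5)) + N = (-2 + 1/10) + N = -19/10 + N)
(251 + H(0))**2 = (251 + (-19/10 + 0))**2 = (251 - 19/10)**2 = (2491/10)**2 = 6205081/100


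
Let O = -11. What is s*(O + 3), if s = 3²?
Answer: -72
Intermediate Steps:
s = 9
s*(O + 3) = 9*(-11 + 3) = 9*(-8) = -72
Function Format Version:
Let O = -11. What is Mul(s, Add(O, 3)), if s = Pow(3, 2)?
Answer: -72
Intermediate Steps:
s = 9
Mul(s, Add(O, 3)) = Mul(9, Add(-11, 3)) = Mul(9, -8) = -72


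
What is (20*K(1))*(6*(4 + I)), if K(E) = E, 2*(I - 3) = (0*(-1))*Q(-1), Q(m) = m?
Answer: 840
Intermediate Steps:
I = 3 (I = 3 + ((0*(-1))*(-1))/2 = 3 + (0*(-1))/2 = 3 + (1/2)*0 = 3 + 0 = 3)
(20*K(1))*(6*(4 + I)) = (20*1)*(6*(4 + 3)) = 20*(6*7) = 20*42 = 840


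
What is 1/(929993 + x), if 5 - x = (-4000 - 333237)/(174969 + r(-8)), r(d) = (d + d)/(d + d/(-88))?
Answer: 15222479/14156904364661 ≈ 1.0753e-6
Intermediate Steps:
r(d) = 176/87 (r(d) = (2*d)/(d + d*(-1/88)) = (2*d)/(d - d/88) = (2*d)/((87*d/88)) = (2*d)*(88/(87*d)) = 176/87)
x = 105452014/15222479 (x = 5 - (-4000 - 333237)/(174969 + 176/87) = 5 - (-337237)/15222479/87 = 5 - (-337237)*87/15222479 = 5 - 1*(-29339619/15222479) = 5 + 29339619/15222479 = 105452014/15222479 ≈ 6.9274)
1/(929993 + x) = 1/(929993 + 105452014/15222479) = 1/(14156904364661/15222479) = 15222479/14156904364661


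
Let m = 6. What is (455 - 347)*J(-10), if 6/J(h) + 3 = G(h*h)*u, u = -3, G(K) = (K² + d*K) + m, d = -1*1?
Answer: -216/9907 ≈ -0.021803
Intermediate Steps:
d = -1
G(K) = 6 + K² - K (G(K) = (K² - K) + 6 = 6 + K² - K)
J(h) = 6/(-21 - 3*h⁴ + 3*h²) (J(h) = 6/(-3 + (6 + (h*h)² - h*h)*(-3)) = 6/(-3 + (6 + (h²)² - h²)*(-3)) = 6/(-3 + (6 + h⁴ - h²)*(-3)) = 6/(-3 + (-18 - 3*h⁴ + 3*h²)) = 6/(-21 - 3*h⁴ + 3*h²))
(455 - 347)*J(-10) = (455 - 347)*(-2/(7 + (-10)⁴ - 1*(-10)²)) = 108*(-2/(7 + 10000 - 1*100)) = 108*(-2/(7 + 10000 - 100)) = 108*(-2/9907) = -216/9907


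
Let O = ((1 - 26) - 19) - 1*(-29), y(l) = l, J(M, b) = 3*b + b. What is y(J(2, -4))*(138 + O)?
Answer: -1968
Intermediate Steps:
J(M, b) = 4*b
O = -15 (O = (-25 - 19) + 29 = -44 + 29 = -15)
y(J(2, -4))*(138 + O) = (4*(-4))*(138 - 15) = -16*123 = -1968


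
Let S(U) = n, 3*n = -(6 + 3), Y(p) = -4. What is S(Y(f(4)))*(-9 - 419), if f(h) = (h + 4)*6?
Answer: 1284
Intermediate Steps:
f(h) = 24 + 6*h (f(h) = (4 + h)*6 = 24 + 6*h)
n = -3 (n = (-(6 + 3))/3 = (-1*9)/3 = (1/3)*(-9) = -3)
S(U) = -3
S(Y(f(4)))*(-9 - 419) = -3*(-9 - 419) = -3*(-428) = 1284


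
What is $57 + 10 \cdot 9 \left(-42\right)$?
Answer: $-3723$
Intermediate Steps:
$57 + 10 \cdot 9 \left(-42\right) = 57 + 90 \left(-42\right) = 57 - 3780 = -3723$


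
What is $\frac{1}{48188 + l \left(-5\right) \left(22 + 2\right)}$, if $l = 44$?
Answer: $\frac{1}{42908} \approx 2.3306 \cdot 10^{-5}$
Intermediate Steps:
$\frac{1}{48188 + l \left(-5\right) \left(22 + 2\right)} = \frac{1}{48188 + 44 \left(-5\right) \left(22 + 2\right)} = \frac{1}{48188 - 5280} = \frac{1}{42908}$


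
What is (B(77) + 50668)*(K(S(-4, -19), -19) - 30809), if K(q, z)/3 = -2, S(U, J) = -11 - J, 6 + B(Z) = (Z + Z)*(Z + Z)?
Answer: -2291958070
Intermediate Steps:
B(Z) = -6 + 4*Z² (B(Z) = -6 + (Z + Z)*(Z + Z) = -6 + (2*Z)*(2*Z) = -6 + 4*Z²)
K(q, z) = -6 (K(q, z) = 3*(-2) = -6)
(B(77) + 50668)*(K(S(-4, -19), -19) - 30809) = ((-6 + 4*77²) + 50668)*(-6 - 30809) = ((-6 + 4*5929) + 50668)*(-30815) = ((-6 + 23716) + 50668)*(-30815) = (23710 + 50668)*(-30815) = 74378*(-30815) = -2291958070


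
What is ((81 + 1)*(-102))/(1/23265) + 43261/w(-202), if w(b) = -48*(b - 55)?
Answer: -2400443199299/12336 ≈ -1.9459e+8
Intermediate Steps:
w(b) = 2640 - 48*b (w(b) = -48*(-55 + b) = 2640 - 48*b)
((81 + 1)*(-102))/(1/23265) + 43261/w(-202) = ((81 + 1)*(-102))/(1/23265) + 43261/(2640 - 48*(-202)) = (82*(-102))/(1/23265) + 43261/(2640 + 9696) = -8364*23265 + 43261/12336 = -194588460 + 43261*(1/12336) = -194588460 + 43261/12336 = -2400443199299/12336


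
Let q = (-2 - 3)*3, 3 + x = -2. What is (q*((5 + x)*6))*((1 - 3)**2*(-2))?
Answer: 0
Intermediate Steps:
x = -5 (x = -3 - 2 = -5)
q = -15 (q = -5*3 = -15)
(q*((5 + x)*6))*((1 - 3)**2*(-2)) = (-15*(5 - 5)*6)*((1 - 3)**2*(-2)) = (-0*6)*((-2)**2*(-2)) = (-15*0)*(4*(-2)) = 0*(-8) = 0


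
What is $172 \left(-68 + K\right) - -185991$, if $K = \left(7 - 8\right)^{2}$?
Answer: $174467$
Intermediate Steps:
$K = 1$ ($K = \left(-1\right)^{2} = 1$)
$172 \left(-68 + K\right) - -185991 = 172 \left(-68 + 1\right) - -185991 = 172 \left(-67\right) + 185991 = -11524 + 185991 = 174467$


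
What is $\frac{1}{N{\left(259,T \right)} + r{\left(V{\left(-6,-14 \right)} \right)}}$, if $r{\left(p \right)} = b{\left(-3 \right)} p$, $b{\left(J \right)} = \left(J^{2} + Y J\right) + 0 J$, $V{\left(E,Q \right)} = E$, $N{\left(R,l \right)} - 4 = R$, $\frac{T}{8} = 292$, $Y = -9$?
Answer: $\frac{1}{47} \approx 0.021277$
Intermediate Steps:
$T = 2336$ ($T = 8 \cdot 292 = 2336$)
$N{\left(R,l \right)} = 4 + R$
$b{\left(J \right)} = J^{2} - 9 J$ ($b{\left(J \right)} = \left(J^{2} - 9 J\right) + 0 J = \left(J^{2} - 9 J\right) + 0 = J^{2} - 9 J$)
$r{\left(p \right)} = 36 p$ ($r{\left(p \right)} = - 3 \left(-9 - 3\right) p = \left(-3\right) \left(-12\right) p = 36 p$)
$\frac{1}{N{\left(259,T \right)} + r{\left(V{\left(-6,-14 \right)} \right)}} = \frac{1}{\left(4 + 259\right) + 36 \left(-6\right)} = \frac{1}{263 - 216} = \frac{1}{47}$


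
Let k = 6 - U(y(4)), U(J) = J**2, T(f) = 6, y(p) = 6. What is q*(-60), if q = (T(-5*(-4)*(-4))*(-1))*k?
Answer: -10800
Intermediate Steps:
k = -30 (k = 6 - 1*6**2 = 6 - 1*36 = 6 - 36 = -30)
q = 180 (q = (6*(-1))*(-30) = -6*(-30) = 180)
q*(-60) = 180*(-60) = -10800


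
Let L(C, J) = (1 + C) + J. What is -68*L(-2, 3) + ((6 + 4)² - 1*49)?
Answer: -85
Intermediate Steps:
L(C, J) = 1 + C + J
-68*L(-2, 3) + ((6 + 4)² - 1*49) = -68*(1 - 2 + 3) + ((6 + 4)² - 1*49) = -68*2 + (10² - 49) = -136 + (100 - 49) = -136 + 51 = -85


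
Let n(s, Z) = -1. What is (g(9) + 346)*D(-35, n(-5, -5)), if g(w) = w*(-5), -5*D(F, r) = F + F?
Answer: 4214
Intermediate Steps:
D(F, r) = -2*F/5 (D(F, r) = -(F + F)/5 = -2*F/5)
g(w) = -5*w
(g(9) + 346)*D(-35, n(-5, -5)) = (-5*9 + 346)*(-⅖*(-35)) = (-45 + 346)*14 = 301*14 = 4214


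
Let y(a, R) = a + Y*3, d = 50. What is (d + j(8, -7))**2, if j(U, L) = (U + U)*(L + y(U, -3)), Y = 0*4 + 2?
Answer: 26244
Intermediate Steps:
Y = 2 (Y = 0 + 2 = 2)
y(a, R) = 6 + a (y(a, R) = a + 2*3 = a + 6 = 6 + a)
j(U, L) = 2*U*(6 + L + U) (j(U, L) = (U + U)*(L + (6 + U)) = (2*U)*(6 + L + U) = 2*U*(6 + L + U))
(d + j(8, -7))**2 = (50 + 2*8*(6 - 7 + 8))**2 = (50 + 2*8*7)**2 = (50 + 112)**2 = 162**2 = 26244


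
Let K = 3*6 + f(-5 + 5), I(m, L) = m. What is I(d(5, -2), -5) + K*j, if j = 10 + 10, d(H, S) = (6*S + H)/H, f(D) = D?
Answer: 1793/5 ≈ 358.60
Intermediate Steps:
d(H, S) = (H + 6*S)/H
K = 18 (K = 3*6 + (-5 + 5) = 18 + 0 = 18)
j = 20
I(d(5, -2), -5) + K*j = (5 + 6*(-2))/5 + 18*20 = (5 - 12)/5 + 360 = (⅕)*(-7) + 360 = -7/5 + 360 = 1793/5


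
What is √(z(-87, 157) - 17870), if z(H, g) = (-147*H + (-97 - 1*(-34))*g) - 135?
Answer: I*√15107 ≈ 122.91*I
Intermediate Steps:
z(H, g) = -135 - 147*H - 63*g (z(H, g) = (-147*H + (-97 + 34)*g) - 135 = (-147*H - 63*g) - 135 = -135 - 147*H - 63*g)
√(z(-87, 157) - 17870) = √((-135 - 147*(-87) - 63*157) - 17870) = √((-135 + 12789 - 9891) - 17870) = √(2763 - 17870) = √(-15107) = I*√15107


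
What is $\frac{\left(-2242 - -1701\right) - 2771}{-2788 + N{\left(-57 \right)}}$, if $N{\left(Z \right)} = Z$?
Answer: $\frac{3312}{2845} \approx 1.1641$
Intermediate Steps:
$\frac{\left(-2242 - -1701\right) - 2771}{-2788 + N{\left(-57 \right)}} = \frac{\left(-2242 - -1701\right) - 2771}{-2788 - 57} = \frac{\left(-2242 + 1701\right) - 2771}{-2845} = \left(-541 - 2771\right) \left(- \frac{1}{2845}\right) = \left(-3312\right) \left(- \frac{1}{2845}\right) = \frac{3312}{2845}$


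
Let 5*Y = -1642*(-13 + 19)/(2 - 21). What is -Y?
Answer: -9852/95 ≈ -103.71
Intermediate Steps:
Y = 9852/95 (Y = (-1642*(-13 + 19)/(2 - 21))/5 = (-9852/(-19))/5 = (-9852*(-1)/19)/5 = (-1642*(-6/19))/5 = (⅕)*(9852/19) = 9852/95 ≈ 103.71)
-Y = -1*9852/95 = -9852/95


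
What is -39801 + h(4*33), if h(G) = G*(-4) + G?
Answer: -40197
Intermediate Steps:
h(G) = -3*G (h(G) = -4*G + G = -3*G)
-39801 + h(4*33) = -39801 - 12*33 = -39801 - 3*132 = -39801 - 396 = -40197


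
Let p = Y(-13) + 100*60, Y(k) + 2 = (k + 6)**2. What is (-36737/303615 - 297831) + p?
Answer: -88590035897/303615 ≈ -2.9178e+5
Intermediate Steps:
Y(k) = -2 + (6 + k)**2 (Y(k) = -2 + (k + 6)**2 = -2 + (6 + k)**2)
p = 6047 (p = (-2 + (6 - 13)**2) + 100*60 = (-2 + (-7)**2) + 6000 = (-2 + 49) + 6000 = 47 + 6000 = 6047)
(-36737/303615 - 297831) + p = (-36737/303615 - 297831) + 6047 = -90425995802/303615 + 6047 = -88590035897/303615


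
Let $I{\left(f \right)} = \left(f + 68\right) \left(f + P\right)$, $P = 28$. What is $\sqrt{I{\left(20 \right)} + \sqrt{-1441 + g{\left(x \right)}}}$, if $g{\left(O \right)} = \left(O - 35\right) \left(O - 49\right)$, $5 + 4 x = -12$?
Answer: $\frac{\sqrt{16896 + \sqrt{10385}}}{2} \approx 65.188$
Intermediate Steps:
$x = - \frac{17}{4}$ ($x = - \frac{5}{4} + \frac{1}{4} \left(-12\right) = - \frac{5}{4} - 3 = - \frac{17}{4} \approx -4.25$)
$g{\left(O \right)} = \left(-49 + O\right) \left(-35 + O\right)$ ($g{\left(O \right)} = \left(-35 + O\right) \left(-49 + O\right) = \left(-49 + O\right) \left(-35 + O\right)$)
$I{\left(f \right)} = \left(28 + f\right) \left(68 + f\right)$ ($I{\left(f \right)} = \left(f + 68\right) \left(f + 28\right) = \left(68 + f\right) \left(28 + f\right) = \left(28 + f\right) \left(68 + f\right)$)
$\sqrt{I{\left(20 \right)} + \sqrt{-1441 + g{\left(x \right)}}} = \sqrt{\left(1904 + 20^{2} + 96 \cdot 20\right) + \sqrt{-1441 + \left(1715 + \left(- \frac{17}{4}\right)^{2} - -357\right)}} = \sqrt{\left(1904 + 400 + 1920\right) + \sqrt{-1441 + \left(1715 + \frac{289}{16} + 357\right)}} = \sqrt{4224 + \sqrt{-1441 + \frac{33441}{16}}} = \sqrt{4224 + \sqrt{\frac{10385}{16}}} = \sqrt{4224 + \frac{\sqrt{10385}}{4}}$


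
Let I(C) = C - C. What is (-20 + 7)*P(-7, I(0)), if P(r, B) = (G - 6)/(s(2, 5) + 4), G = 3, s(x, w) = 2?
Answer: 13/2 ≈ 6.5000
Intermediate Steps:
I(C) = 0
P(r, B) = -½ (P(r, B) = (3 - 6)/(2 + 4) = -3/6 = -3*⅙ = -½)
(-20 + 7)*P(-7, I(0)) = (-20 + 7)*(-½) = -13*(-½) = 13/2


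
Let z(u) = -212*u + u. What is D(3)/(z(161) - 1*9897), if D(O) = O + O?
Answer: -3/21934 ≈ -0.00013677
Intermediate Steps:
z(u) = -211*u
D(O) = 2*O
D(3)/(z(161) - 1*9897) = (2*3)/(-211*161 - 1*9897) = 6/(-33971 - 9897) = 6/(-43868) = 6*(-1/43868) = -3/21934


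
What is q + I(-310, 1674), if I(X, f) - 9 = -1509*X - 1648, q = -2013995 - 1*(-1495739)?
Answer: -52105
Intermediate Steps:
q = -518256 (q = -2013995 + 1495739 = -518256)
I(X, f) = -1639 - 1509*X (I(X, f) = 9 + (-1509*X - 1648) = 9 + (-1648 - 1509*X) = -1639 - 1509*X)
q + I(-310, 1674) = -518256 + (-1639 - 1509*(-310)) = -518256 + (-1639 + 467790) = -518256 + 466151 = -52105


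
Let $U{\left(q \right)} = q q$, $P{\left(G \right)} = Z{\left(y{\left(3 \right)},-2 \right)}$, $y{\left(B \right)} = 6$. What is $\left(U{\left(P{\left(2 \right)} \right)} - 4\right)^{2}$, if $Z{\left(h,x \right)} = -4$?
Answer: $144$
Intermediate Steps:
$P{\left(G \right)} = -4$
$U{\left(q \right)} = q^{2}$
$\left(U{\left(P{\left(2 \right)} \right)} - 4\right)^{2} = \left(\left(-4\right)^{2} - 4\right)^{2} = \left(16 - 4\right)^{2} = 12^{2} = 144$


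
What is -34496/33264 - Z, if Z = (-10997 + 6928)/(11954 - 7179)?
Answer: -23837/128925 ≈ -0.18489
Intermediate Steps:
Z = -4069/4775 ≈ -0.85215
-34496/33264 - Z = -34496/33264 - 1*(-4069/4775) = -34496*1/33264 + 4069/4775 = -28/27 + 4069/4775 = -23837/128925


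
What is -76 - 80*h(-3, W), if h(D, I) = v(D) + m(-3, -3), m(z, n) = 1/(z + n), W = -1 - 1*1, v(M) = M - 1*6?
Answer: 1972/3 ≈ 657.33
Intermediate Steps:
v(M) = -6 + M (v(M) = M - 6 = -6 + M)
W = -2 (W = -1 - 1 = -2)
m(z, n) = 1/(n + z)
h(D, I) = -37/6 + D (h(D, I) = (-6 + D) + 1/(-3 - 3) = (-6 + D) + 1/(-6) = (-6 + D) - ⅙ = -37/6 + D)
-76 - 80*h(-3, W) = -76 - 80*(-37/6 - 3) = -76 - 80*(-55/6) = -76 + 2200/3 = 1972/3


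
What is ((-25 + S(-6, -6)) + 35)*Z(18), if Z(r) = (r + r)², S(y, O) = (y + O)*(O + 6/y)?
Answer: 121824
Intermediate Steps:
S(y, O) = (O + y)*(O + 6/y)
Z(r) = 4*r² (Z(r) = (2*r)² = 4*r²)
((-25 + S(-6, -6)) + 35)*Z(18) = ((-25 + (6 + (-6)² - 6*(-6) + 6*(-6)/(-6))) + 35)*(4*18²) = ((-25 + (6 + 36 + 36 + 6*(-6)*(-⅙))) + 35)*(4*324) = ((-25 + (6 + 36 + 36 + 6)) + 35)*1296 = ((-25 + 84) + 35)*1296 = (59 + 35)*1296 = 94*1296 = 121824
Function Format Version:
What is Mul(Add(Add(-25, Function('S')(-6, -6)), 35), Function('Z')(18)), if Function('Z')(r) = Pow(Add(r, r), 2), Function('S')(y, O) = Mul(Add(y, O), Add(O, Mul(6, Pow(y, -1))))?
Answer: 121824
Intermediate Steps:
Function('S')(y, O) = Mul(Add(O, y), Add(O, Mul(6, Pow(y, -1))))
Function('Z')(r) = Mul(4, Pow(r, 2)) (Function('Z')(r) = Pow(Mul(2, r), 2) = Mul(4, Pow(r, 2)))
Mul(Add(Add(-25, Function('S')(-6, -6)), 35), Function('Z')(18)) = Mul(Add(Add(-25, Add(6, Pow(-6, 2), Mul(-6, -6), Mul(6, -6, Pow(-6, -1)))), 35), Mul(4, Pow(18, 2))) = Mul(Add(Add(-25, Add(6, 36, 36, Mul(6, -6, Rational(-1, 6)))), 35), Mul(4, 324)) = Mul(Add(Add(-25, Add(6, 36, 36, 6)), 35), 1296) = Mul(Add(Add(-25, 84), 35), 1296) = Mul(Add(59, 35), 1296) = Mul(94, 1296) = 121824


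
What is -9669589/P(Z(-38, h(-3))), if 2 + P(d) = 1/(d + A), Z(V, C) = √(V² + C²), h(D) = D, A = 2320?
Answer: 104040658395086/21514509 - 9669589*√1453/21514509 ≈ 4.8358e+6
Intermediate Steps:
Z(V, C) = √(C² + V²)
P(d) = -2 + 1/(2320 + d) (P(d) = -2 + 1/(d + 2320) = -2 + 1/(2320 + d))
-9669589/P(Z(-38, h(-3))) = -9669589*(2320 + √((-3)² + (-38)²))/(-4639 - 2*√((-3)² + (-38)²)) = -9669589*(2320 + √(9 + 1444))/(-4639 - 2*√(9 + 1444)) = -9669589*(2320 + √1453)/(-4639 - 2*√1453)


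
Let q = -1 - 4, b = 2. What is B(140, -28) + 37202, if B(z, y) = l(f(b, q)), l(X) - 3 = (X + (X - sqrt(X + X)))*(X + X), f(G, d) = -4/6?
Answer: 334861/9 + 8*I*sqrt(3)/9 ≈ 37207.0 + 1.5396*I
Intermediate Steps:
q = -5
f(G, d) = -2/3 (f(G, d) = -4*1/6 = -2/3)
l(X) = 3 + 2*X*(2*X - sqrt(2)*sqrt(X)) (l(X) = 3 + (X + (X - sqrt(X + X)))*(X + X) = 3 + (X + (X - sqrt(2*X)))*(2*X) = 3 + (X + (X - sqrt(2)*sqrt(X)))*(2*X) = 3 + (2*X - sqrt(2)*sqrt(X))*(2*X) = 3 + 2*X*(2*X - sqrt(2)*sqrt(X)))
B(z, y) = 43/9 + 8*I*sqrt(3)/9 (B(z, y) = 3 + 4*(-2/3)**2 - 2*sqrt(2)*(-2/3)**(3/2) = 3 + 4*(4/9) - 2*sqrt(2)*(-2*I*sqrt(6)/9) = 3 + 16/9 + 8*I*sqrt(3)/9 = 43/9 + 8*I*sqrt(3)/9)
B(140, -28) + 37202 = (43/9 + 8*I*sqrt(3)/9) + 37202 = 334861/9 + 8*I*sqrt(3)/9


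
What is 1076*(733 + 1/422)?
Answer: 166417926/211 ≈ 7.8871e+5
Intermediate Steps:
1076*(733 + 1/422) = 1076*(309327/422) = 166417926/211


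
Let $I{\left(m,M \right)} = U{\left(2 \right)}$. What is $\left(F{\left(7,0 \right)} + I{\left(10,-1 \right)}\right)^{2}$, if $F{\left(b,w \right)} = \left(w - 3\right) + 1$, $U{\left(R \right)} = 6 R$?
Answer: $100$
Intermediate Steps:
$I{\left(m,M \right)} = 12$ ($I{\left(m,M \right)} = 6 \cdot 2 = 12$)
$F{\left(b,w \right)} = -2 + w$ ($F{\left(b,w \right)} = \left(-3 + w\right) + 1 = -2 + w$)
$\left(F{\left(7,0 \right)} + I{\left(10,-1 \right)}\right)^{2} = \left(\left(-2 + 0\right) + 12\right)^{2} = \left(-2 + 12\right)^{2} = 10^{2} = 100$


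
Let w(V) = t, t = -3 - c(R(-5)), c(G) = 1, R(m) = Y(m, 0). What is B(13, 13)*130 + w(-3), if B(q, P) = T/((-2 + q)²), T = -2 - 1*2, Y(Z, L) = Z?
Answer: -1004/121 ≈ -8.2975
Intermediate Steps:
R(m) = m
T = -4 (T = -2 - 2 = -4)
B(q, P) = -4/(-2 + q)²
t = -4 (t = -3 - 1*1 = -3 - 1 = -4)
w(V) = -4
B(13, 13)*130 + w(-3) = -4/(-2 + 13)²*130 - 4 = -4/11²*130 - 4 = -4*1/121*130 - 4 = -4/121*130 - 4 = -520/121 - 4 = -1004/121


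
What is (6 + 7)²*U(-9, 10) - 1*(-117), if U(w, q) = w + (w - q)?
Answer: -4615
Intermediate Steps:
U(w, q) = -q + 2*w
(6 + 7)²*U(-9, 10) - 1*(-117) = (6 + 7)²*(-1*10 + 2*(-9)) - 1*(-117) = 13²*(-10 - 18) + 117 = 169*(-28) + 117 = -4732 + 117 = -4615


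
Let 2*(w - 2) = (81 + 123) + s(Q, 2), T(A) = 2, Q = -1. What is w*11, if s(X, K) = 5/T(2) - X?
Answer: 4653/4 ≈ 1163.3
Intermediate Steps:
s(X, K) = 5/2 - X
w = 423/4 (w = 2 + ((81 + 123) + (5/2 - 1*(-1)))/2 = 2 + (204 + (5/2 + 1))/2 = 2 + (204 + 7/2)/2 = 2 + (½)*(415/2) = 2 + 415/4 = 423/4 ≈ 105.75)
w*11 = (423/4)*11 = 4653/4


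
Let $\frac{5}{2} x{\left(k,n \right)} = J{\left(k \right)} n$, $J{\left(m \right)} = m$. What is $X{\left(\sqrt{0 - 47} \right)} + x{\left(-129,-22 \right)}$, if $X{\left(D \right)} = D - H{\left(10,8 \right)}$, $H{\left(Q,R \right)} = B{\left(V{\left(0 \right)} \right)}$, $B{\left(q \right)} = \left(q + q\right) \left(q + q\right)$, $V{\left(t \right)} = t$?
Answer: $\frac{5676}{5} + i \sqrt{47} \approx 1135.2 + 6.8557 i$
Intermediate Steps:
$B{\left(q \right)} = 4 q^{2}$ ($B{\left(q \right)} = 2 q 2 q = 4 q^{2}$)
$H{\left(Q,R \right)} = 0$ ($H{\left(Q,R \right)} = 4 \cdot 0^{2} = 4 \cdot 0 = 0$)
$x{\left(k,n \right)} = \frac{2 k n}{5}$
$X{\left(D \right)} = D$ ($X{\left(D \right)} = D - 0 = D + 0 = D$)
$X{\left(\sqrt{0 - 47} \right)} + x{\left(-129,-22 \right)} = \sqrt{0 - 47} + \frac{2}{5} \left(-129\right) \left(-22\right) = \sqrt{-47} + \frac{5676}{5} = i \sqrt{47} + \frac{5676}{5} = \frac{5676}{5} + i \sqrt{47}$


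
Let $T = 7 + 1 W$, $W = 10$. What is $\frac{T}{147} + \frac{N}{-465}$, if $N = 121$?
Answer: $- \frac{1098}{7595} \approx -0.14457$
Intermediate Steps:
$T = 17$ ($T = 7 + 1 \cdot 10 = 7 + 10 = 17$)
$\frac{T}{147} + \frac{N}{-465} = \frac{17}{147} + \frac{121}{-465} = 17 \cdot \frac{1}{147} + 121 \left(- \frac{1}{465}\right) = \frac{17}{147} - \frac{121}{465} = - \frac{1098}{7595}$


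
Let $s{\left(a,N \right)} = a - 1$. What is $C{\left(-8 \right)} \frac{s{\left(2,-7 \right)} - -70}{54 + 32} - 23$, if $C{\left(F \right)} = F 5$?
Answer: $- \frac{2409}{43} \approx -56.023$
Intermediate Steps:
$s{\left(a,N \right)} = -1 + a$
$C{\left(F \right)} = 5 F$
$C{\left(-8 \right)} \frac{s{\left(2,-7 \right)} - -70}{54 + 32} - 23 = 5 \left(-8\right) \frac{\left(-1 + 2\right) - -70}{54 + 32} - 23 = - 40 \frac{1 + 70}{86} - 23 = - 40 \cdot 71 \cdot \frac{1}{86} - 23 = \left(-40\right) \frac{71}{86} - 23 = - \frac{1420}{43} - 23 = - \frac{2409}{43}$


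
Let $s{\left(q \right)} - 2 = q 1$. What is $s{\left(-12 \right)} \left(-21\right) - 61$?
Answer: $149$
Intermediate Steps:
$s{\left(q \right)} = 2 + q$ ($s{\left(q \right)} = 2 + q 1 = 2 + q$)
$s{\left(-12 \right)} \left(-21\right) - 61 = \left(2 - 12\right) \left(-21\right) - 61 = \left(-10\right) \left(-21\right) - 61 = 210 - 61 = 149$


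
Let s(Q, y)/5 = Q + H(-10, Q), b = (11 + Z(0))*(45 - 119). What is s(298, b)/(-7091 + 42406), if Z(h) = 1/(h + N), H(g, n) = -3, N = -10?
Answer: 295/7063 ≈ 0.041767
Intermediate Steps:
Z(h) = 1/(-10 + h) (Z(h) = 1/(h - 10) = 1/(-10 + h))
b = -4033/5 (b = (11 + 1/(-10 + 0))*(45 - 119) = (11 + 1/(-10))*(-74) = (11 - 1/10)*(-74) = (109/10)*(-74) = -4033/5 ≈ -806.60)
s(Q, y) = -15 + 5*Q (s(Q, y) = 5*(Q - 3) = 5*(-3 + Q) = -15 + 5*Q)
s(298, b)/(-7091 + 42406) = (-15 + 5*298)/(-7091 + 42406) = (-15 + 1490)/35315 = 1475*(1/35315) = 295/7063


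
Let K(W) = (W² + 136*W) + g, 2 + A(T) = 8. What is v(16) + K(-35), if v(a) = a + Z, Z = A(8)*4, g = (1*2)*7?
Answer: -3481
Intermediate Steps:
A(T) = 6 (A(T) = -2 + 8 = 6)
g = 14 (g = 2*7 = 14)
K(W) = 14 + W² + 136*W (K(W) = (W² + 136*W) + 14 = 14 + W² + 136*W)
Z = 24 (Z = 6*4 = 24)
v(a) = 24 + a (v(a) = a + 24 = 24 + a)
v(16) + K(-35) = (24 + 16) + (14 + (-35)² + 136*(-35)) = 40 + (14 + 1225 - 4760) = 40 - 3521 = -3481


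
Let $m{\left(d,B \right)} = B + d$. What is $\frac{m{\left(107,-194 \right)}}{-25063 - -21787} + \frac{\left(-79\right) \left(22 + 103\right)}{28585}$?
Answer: $- \frac{1990907}{6242964} \approx -0.3189$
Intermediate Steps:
$\frac{m{\left(107,-194 \right)}}{-25063 - -21787} + \frac{\left(-79\right) \left(22 + 103\right)}{28585} = \frac{-194 + 107}{-25063 - -21787} + \frac{\left(-79\right) \left(22 + 103\right)}{28585} = - \frac{87}{-25063 + 21787} + \left(-79\right) 125 \cdot \frac{1}{28585} = - \frac{87}{-3276} - \frac{1975}{5717} = \left(-87\right) \left(- \frac{1}{3276}\right) - \frac{1975}{5717} = \frac{29}{1092} - \frac{1975}{5717} = - \frac{1990907}{6242964}$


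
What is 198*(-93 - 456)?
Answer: -108702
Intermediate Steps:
198*(-93 - 456) = 198*(-549) = -108702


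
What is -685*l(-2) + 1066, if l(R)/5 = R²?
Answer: -12634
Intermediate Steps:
l(R) = 5*R²
-685*l(-2) + 1066 = -3425*(-2)² + 1066 = -3425*4 + 1066 = -685*20 + 1066 = -13700 + 1066 = -12634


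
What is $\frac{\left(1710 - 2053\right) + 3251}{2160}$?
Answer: $\frac{727}{540} \approx 1.3463$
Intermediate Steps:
$\frac{\left(1710 - 2053\right) + 3251}{2160} = \left(-343 + 3251\right) \frac{1}{2160} = 2908 \cdot \frac{1}{2160} = \frac{727}{540}$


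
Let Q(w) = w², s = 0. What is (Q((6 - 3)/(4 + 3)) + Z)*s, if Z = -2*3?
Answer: 0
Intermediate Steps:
Z = -6
(Q((6 - 3)/(4 + 3)) + Z)*s = (((6 - 3)/(4 + 3))² - 6)*0 = ((3/7)² - 6)*0 = (9/49 - 6)*0 = -285/49*0 = 0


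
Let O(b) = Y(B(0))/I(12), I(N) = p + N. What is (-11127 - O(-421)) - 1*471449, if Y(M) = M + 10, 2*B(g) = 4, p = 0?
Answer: -482577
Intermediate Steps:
I(N) = N (I(N) = 0 + N = N)
B(g) = 2 (B(g) = (½)*4 = 2)
Y(M) = 10 + M
O(b) = 1 (O(b) = (10 + 2)/12 = 12*(1/12) = 1)
(-11127 - O(-421)) - 1*471449 = (-11127 - 1*1) - 1*471449 = (-11127 - 1) - 471449 = -11128 - 471449 = -482577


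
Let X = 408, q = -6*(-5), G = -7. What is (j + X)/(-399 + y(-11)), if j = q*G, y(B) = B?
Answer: -99/205 ≈ -0.48293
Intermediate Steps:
q = 30
j = -210 (j = 30*(-7) = -210)
(j + X)/(-399 + y(-11)) = (-210 + 408)/(-399 - 11) = 198/(-410) = 198*(-1/410) = -99/205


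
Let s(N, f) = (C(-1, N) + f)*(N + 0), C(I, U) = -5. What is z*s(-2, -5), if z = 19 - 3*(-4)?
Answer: 620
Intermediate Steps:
s(N, f) = N*(-5 + f) (s(N, f) = (-5 + f)*(N + 0) = (-5 + f)*N = N*(-5 + f))
z = 31 (z = 19 + 12 = 31)
z*s(-2, -5) = 31*(-2*(-5 - 5)) = 31*(-2*(-10)) = 31*20 = 620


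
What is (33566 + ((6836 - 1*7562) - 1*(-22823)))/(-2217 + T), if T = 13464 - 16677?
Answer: -55663/5430 ≈ -10.251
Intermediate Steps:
T = -3213
(33566 + ((6836 - 1*7562) - 1*(-22823)))/(-2217 + T) = (33566 + ((6836 - 1*7562) - 1*(-22823)))/(-2217 - 3213) = (33566 + ((6836 - 7562) + 22823))/(-5430) = (33566 + (-726 + 22823))*(-1/5430) = (33566 + 22097)*(-1/5430) = 55663*(-1/5430) = -55663/5430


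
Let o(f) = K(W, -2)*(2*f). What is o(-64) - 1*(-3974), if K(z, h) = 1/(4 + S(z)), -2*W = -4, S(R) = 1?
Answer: 19742/5 ≈ 3948.4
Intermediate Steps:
W = 2 (W = -½*(-4) = 2)
K(z, h) = ⅕ (K(z, h) = 1/(4 + 1) = 1/5 = ⅕)
o(f) = 2*f/5 (o(f) = (2*f)/5 = 2*f/5)
o(-64) - 1*(-3974) = (⅖)*(-64) - 1*(-3974) = -128/5 + 3974 = 19742/5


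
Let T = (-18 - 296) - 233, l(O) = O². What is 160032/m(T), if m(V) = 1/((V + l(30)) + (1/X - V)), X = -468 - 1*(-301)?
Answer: 24052649568/167 ≈ 1.4403e+8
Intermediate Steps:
X = -167 (X = -468 + 301 = -167)
T = -547 (T = -314 - 233 = -547)
m(V) = 167/150299 (m(V) = 1/((V + 30²) + (1/(-167) - V)) = 1/((V + 900) + (-1/167 - V)) = 1/((900 + V) + (-1/167 - V)) = 1/(150299/167) = 167/150299)
160032/m(T) = 160032/(167/150299) = 160032*(150299/167) = 24052649568/167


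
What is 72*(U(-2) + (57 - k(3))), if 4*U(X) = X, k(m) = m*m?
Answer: 3420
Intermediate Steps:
k(m) = m**2
U(X) = X/4
72*(U(-2) + (57 - k(3))) = 72*((1/4)*(-2) + (57 - 1*3**2)) = 72*(-1/2 + (57 - 1*9)) = 72*(-1/2 + (57 - 9)) = 72*(-1/2 + 48) = 72*(95/2) = 3420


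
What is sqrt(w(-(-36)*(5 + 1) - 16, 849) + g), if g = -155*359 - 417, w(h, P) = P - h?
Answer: 3*I*sqrt(6157) ≈ 235.4*I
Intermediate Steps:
g = -56062 (g = -55645 - 417 = -56062)
sqrt(w(-(-36)*(5 + 1) - 16, 849) + g) = sqrt((849 - (-(-36)*(5 + 1) - 16)) - 56062) = sqrt((849 - (-(-36)*6 - 16)) - 56062) = sqrt((849 - (-18*(-12) - 16)) - 56062) = sqrt((849 - (216 - 16)) - 56062) = sqrt((849 - 1*200) - 56062) = sqrt((849 - 200) - 56062) = sqrt(649 - 56062) = sqrt(-55413) = 3*I*sqrt(6157)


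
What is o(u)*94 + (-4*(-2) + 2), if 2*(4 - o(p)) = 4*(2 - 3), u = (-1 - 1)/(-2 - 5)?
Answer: 574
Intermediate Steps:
u = 2/7 (u = -2/(-7) = -2*(-⅐) = 2/7 ≈ 0.28571)
o(p) = 6 (o(p) = 4 - 2*(2 - 3) = 4 - 2*(-1) = 4 - ½*(-4) = 4 + 2 = 6)
o(u)*94 + (-4*(-2) + 2) = 6*94 + (-4*(-2) + 2) = 564 + (8 + 2) = 564 + 10 = 574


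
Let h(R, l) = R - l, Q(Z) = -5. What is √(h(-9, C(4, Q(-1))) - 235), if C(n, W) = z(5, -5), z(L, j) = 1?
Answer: 7*I*√5 ≈ 15.652*I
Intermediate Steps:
C(n, W) = 1
√(h(-9, C(4, Q(-1))) - 235) = √((-9 - 1*1) - 235) = √((-9 - 1) - 235) = √(-10 - 235) = √(-245) = 7*I*√5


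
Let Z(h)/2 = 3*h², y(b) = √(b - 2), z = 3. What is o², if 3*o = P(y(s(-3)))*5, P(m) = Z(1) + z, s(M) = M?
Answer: 225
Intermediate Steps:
y(b) = √(-2 + b)
Z(h) = 6*h² (Z(h) = 2*(3*h²) = 6*h²)
P(m) = 9 (P(m) = 6*1² + 3 = 6*1 + 3 = 6 + 3 = 9)
o = 15 (o = (9*5)/3 = (⅓)*45 = 15)
o² = 15² = 225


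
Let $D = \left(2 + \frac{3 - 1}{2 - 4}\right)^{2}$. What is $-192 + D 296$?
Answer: $104$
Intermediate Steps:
$D = 1$ ($D = \left(2 + \frac{2}{-2}\right)^{2} = \left(2 + 2 \left(- \frac{1}{2}\right)\right)^{2} = \left(2 - 1\right)^{2} = 1^{2} = 1$)
$-192 + D 296 = -192 + 1 \cdot 296 = -192 + 296 = 104$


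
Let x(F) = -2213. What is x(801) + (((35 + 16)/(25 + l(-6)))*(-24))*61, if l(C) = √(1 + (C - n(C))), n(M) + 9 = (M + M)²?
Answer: (-4426*√35 + 129989*I)/(-25*I + 2*√35) ≈ -4653.0 + 1154.8*I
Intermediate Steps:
n(M) = -9 + 4*M² (n(M) = -9 + (M + M)² = -9 + (2*M)² = -9 + 4*M²)
l(C) = √(10 + C - 4*C²) (l(C) = √(1 + (C - (-9 + 4*C²))) = √(1 + (C + (9 - 4*C²))) = √(1 + (9 + C - 4*C²)) = √(10 + C - 4*C²))
x(801) + (((35 + 16)/(25 + l(-6)))*(-24))*61 = -2213 + (((35 + 16)/(25 + √(10 - 6 - 4*(-6)²)))*(-24))*61 = -2213 + ((51/(25 + √(10 - 6 - 4*36)))*(-24))*61 = -2213 + ((51/(25 + √(10 - 6 - 144)))*(-24))*61 = -2213 + ((51/(25 + √(-140)))*(-24))*61 = -2213 + ((51/(25 + 2*I*√35))*(-24))*61 = -2213 - 1224/(25 + 2*I*√35)*61 = -2213 - 74664/(25 + 2*I*√35)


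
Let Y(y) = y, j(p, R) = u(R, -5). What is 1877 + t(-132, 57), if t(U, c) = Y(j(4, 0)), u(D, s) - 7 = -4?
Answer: 1880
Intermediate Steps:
u(D, s) = 3 (u(D, s) = 7 - 4 = 3)
j(p, R) = 3
t(U, c) = 3
1877 + t(-132, 57) = 1877 + 3 = 1880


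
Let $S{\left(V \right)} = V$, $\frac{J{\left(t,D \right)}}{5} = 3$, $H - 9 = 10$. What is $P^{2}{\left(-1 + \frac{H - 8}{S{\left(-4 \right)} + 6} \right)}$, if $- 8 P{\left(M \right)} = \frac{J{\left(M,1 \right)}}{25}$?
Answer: $\frac{9}{1600} \approx 0.005625$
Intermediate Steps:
$H = 19$ ($H = 9 + 10 = 19$)
$J{\left(t,D \right)} = 15$ ($J{\left(t,D \right)} = 5 \cdot 3 = 15$)
$P{\left(M \right)} = - \frac{3}{40}$ ($P{\left(M \right)} = - \frac{15 \cdot \frac{1}{25}}{8} = \left(- \frac{1}{8}\right) \frac{3}{5} = - \frac{3}{40}$)
$P^{2}{\left(-1 + \frac{H - 8}{S{\left(-4 \right)} + 6} \right)} = \left(- \frac{3}{40}\right)^{2} = \frac{9}{1600}$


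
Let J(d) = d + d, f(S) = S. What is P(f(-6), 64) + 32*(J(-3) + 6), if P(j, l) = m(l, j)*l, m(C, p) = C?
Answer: 4096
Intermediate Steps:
J(d) = 2*d
P(j, l) = l² (P(j, l) = l*l = l²)
P(f(-6), 64) + 32*(J(-3) + 6) = 64² + 32*(2*(-3) + 6) = 4096 + 32*(-6 + 6) = 4096 + 32*0 = 4096 + 0 = 4096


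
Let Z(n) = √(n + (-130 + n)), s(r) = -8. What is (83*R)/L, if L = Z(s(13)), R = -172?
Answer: 7138*I*√146/73 ≈ 1181.5*I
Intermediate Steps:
Z(n) = √(-130 + 2*n)
L = I*√146 (L = √(-130 + 2*(-8)) = √(-130 - 16) = √(-146) = I*√146 ≈ 12.083*I)
(83*R)/L = (83*(-172))/((I*√146)) = -(-7138)*I*√146/73 = 7138*I*√146/73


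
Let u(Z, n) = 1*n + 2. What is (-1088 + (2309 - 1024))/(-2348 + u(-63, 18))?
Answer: -197/2328 ≈ -0.084622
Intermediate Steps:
u(Z, n) = 2 + n (u(Z, n) = n + 2 = 2 + n)
(-1088 + (2309 - 1024))/(-2348 + u(-63, 18)) = (-1088 + (2309 - 1024))/(-2348 + (2 + 18)) = (-1088 + 1285)/(-2348 + 20) = 197/(-2328) = 197*(-1/2328) = -197/2328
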